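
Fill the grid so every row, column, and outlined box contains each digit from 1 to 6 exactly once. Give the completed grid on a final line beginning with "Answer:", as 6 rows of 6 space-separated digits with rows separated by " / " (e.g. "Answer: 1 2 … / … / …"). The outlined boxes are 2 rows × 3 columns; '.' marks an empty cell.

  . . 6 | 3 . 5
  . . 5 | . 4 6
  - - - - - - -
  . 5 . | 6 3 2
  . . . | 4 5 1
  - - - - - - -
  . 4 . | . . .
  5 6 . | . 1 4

Step 1. [r1c5∈{2}] nothing but 2 survives at r1c5 ⇒ r1c5=2.
Step 2. [r6c3∈{2,3}] r6c3 is the only open cell in row 6 admitting 3. So r6c3=3.
Step 3. [r4c3∈{2}] only 2 remains possible at r4c3 ⇒ r4c3=2.
Step 4. [r1c2∈{1}] r1c2's peers cover all but 1, so r1c2=1.
Step 5. [r5c1∈{1,2}] across box 5, 2 lands solely at r5c1 ⇒ r5c1=2.
Step 6. [r3c1∈{1,4}] in col 1, 1 fits only at r3c1. So r3c1=1.
Step 7. [r2c1∈{3}] only 3 remains possible at r2c1, so r2c1=3.
Step 8. [r5c4∈{5}] only 5 remains possible at r5c4, so r5c4=5.
Step 9. [r5c5∈{6}] r5c5 is down to just 6, so r5c5=6.
Step 10. [r1c1∈{4}] r1c1 has the single candidate 4. So r1c1=4.
Step 11. [r4c1∈{6}] r4c1 has the single candidate 6 ⇒ r4c1=6.
Step 12. [r2c2∈{2}] r2c2 has the single candidate 2, so r2c2=2.
Step 13. [r6c4∈{2}] nothing but 2 survives at r6c4. So r6c4=2.
Step 14. [r2c4∈{1}] only 1 remains possible at r2c4 ⇒ r2c4=1.
Step 15. [r3c3∈{4}] r3c3 is down to just 4, so r3c3=4.
Step 16. [r5c3∈{1}] only 1 remains possible at r5c3. So r5c3=1.
Step 17. [r4c2∈{3}] nothing but 3 survives at r4c2, so r4c2=3.
Step 18. [r5c6∈{3}] r5c6's peers cover all but 3. So r5c6=3.

Answer: 4 1 6 3 2 5 / 3 2 5 1 4 6 / 1 5 4 6 3 2 / 6 3 2 4 5 1 / 2 4 1 5 6 3 / 5 6 3 2 1 4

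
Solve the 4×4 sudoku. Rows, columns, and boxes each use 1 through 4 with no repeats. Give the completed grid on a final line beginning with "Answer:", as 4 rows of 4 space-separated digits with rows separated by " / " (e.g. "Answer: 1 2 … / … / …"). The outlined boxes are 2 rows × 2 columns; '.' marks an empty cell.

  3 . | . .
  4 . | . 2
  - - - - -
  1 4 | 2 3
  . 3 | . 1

Step 1. [r2c2∈{1}] r2c2 has the single candidate 1 ⇒ r2c2=1.
Step 2. [r1c4∈{4}] nothing but 4 survives at r1c4 ⇒ r1c4=4.
Step 3. [r2c3∈{3}] r2c3 is down to just 3 ⇒ r2c3=3.
Step 4. [r4c1∈{2}] r4c1's peers cover all but 2. So r4c1=2.
Step 5. [r1c2∈{2}] r1c2 has the single candidate 2 ⇒ r1c2=2.
Step 6. [r1c3∈{1}] only 1 remains possible at r1c3. So r1c3=1.
Step 7. [r4c3∈{4}] r4c3 is down to just 4. So r4c3=4.

Answer: 3 2 1 4 / 4 1 3 2 / 1 4 2 3 / 2 3 4 1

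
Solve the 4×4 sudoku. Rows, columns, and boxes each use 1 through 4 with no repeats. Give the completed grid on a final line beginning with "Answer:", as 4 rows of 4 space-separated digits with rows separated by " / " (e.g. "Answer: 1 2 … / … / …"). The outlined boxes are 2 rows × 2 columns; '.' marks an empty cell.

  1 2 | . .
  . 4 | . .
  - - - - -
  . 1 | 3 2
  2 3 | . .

Step 1. [r1c4∈{3,4}] row 1 places 3 nowhere but r1c4 ⇒ r1c4=3.
Step 2. [r2c4∈{1}] only 1 remains possible at r2c4. So r2c4=1.
Step 3. [r4c4∈{4}] r4c4 has the single candidate 4, so r4c4=4.
Step 4. [r2c1∈{3}] r2c1 has the single candidate 3, so r2c1=3.
Step 5. [r3c1∈{4}] r3c1's peers cover all but 4. So r3c1=4.
Step 6. [r4c3∈{1}] nothing but 1 survives at r4c3 ⇒ r4c3=1.
Step 7. [r2c3∈{2}] nothing but 2 survives at r2c3 ⇒ r2c3=2.
Step 8. [r1c3∈{4}] r1c3 has the single candidate 4, so r1c3=4.

Answer: 1 2 4 3 / 3 4 2 1 / 4 1 3 2 / 2 3 1 4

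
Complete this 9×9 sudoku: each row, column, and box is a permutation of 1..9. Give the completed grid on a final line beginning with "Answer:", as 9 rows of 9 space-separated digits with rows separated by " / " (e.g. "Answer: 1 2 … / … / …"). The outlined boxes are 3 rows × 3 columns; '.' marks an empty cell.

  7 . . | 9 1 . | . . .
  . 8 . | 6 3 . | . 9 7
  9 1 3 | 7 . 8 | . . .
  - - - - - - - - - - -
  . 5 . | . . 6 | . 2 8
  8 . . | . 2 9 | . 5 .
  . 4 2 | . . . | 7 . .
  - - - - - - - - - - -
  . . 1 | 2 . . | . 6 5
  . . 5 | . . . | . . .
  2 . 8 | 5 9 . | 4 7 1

Step 1. [r6c8∈{1,3}] in col 8, 1 fits only at r6c8, so r6c8=1.
Step 2. [r9c6∈{3}] nothing but 3 survives at r9c6. So r9c6=3.
Step 3. [r8c5∈{4,6,7,8}] col 5 places 6 nowhere but r8c5 ⇒ r8c5=6.
Step 4. [r5c9∈{3,4,6}] r5c9 is the only open cell in box 6 admitting 4. So r5c9=4.
Step 5. [r1c2∈{2,6}] r1c2 is the only open cell in col 2 admitting 2, so r1c2=2.
Step 6. [r6c9∈{3,6,9}] row 6 places 9 nowhere but r6c9 ⇒ r6c9=9.
Step 7. [r4c7∈{3}] r4c7 is down to just 3, so r4c7=3.
Step 8. [r1c3∈{4,6}] in box 1, 6 fits only at r1c3, so r1c3=6.
Step 9. [r4c5∈{4,7}] across box 5, 7 lands solely at r4c5, so r4c5=7.
Step 10. [r5c4∈{1,3}] row 5 places 1 nowhere but r5c4 ⇒ r5c4=1.
Step 11. [r5c2∈{3,6,7}] row 5 places 3 nowhere but r5c2 ⇒ r5c2=3.
Step 12. [r2c6∈{2,4,5}] 2 has one home in col 6: r2c6. So r2c6=2.
Step 13. [r7c1∈{3,4}] in row 7, 3 fits only at r7c1. So r7c1=3.
Step 14. [r8c1∈{4}] only 4 remains possible at r8c1, so r8c1=4.
Step 15. [r8c4∈{8}] r8c4's peers cover all but 8. So r8c4=8.
Step 16. [r1c8∈{3,4,8}] in col 8, 8 fits only at r1c8 ⇒ r1c8=8.
Step 17. [r1c7∈{5}] nothing but 5 survives at r1c7 ⇒ r1c7=5.
Step 18. [r1c6∈{4}] r1c6's peers cover all but 4, so r1c6=4.
Step 19. [r3c9∈{2,6}] 6 has one home in col 9: r3c9. So r3c9=6.
Step 20. [r8c9∈{2,3}] in col 9, 2 fits only at r8c9 ⇒ r8c9=2.
Step 21. [r8c7∈{9}] r8c7 has the single candidate 9, so r8c7=9.
Step 22. [r7c6∈{7}] r7c6 has the single candidate 7 ⇒ r7c6=7.
Step 23. [r6c5∈{5,8}] r6c5 is the only open cell in row 6 admitting 8, so r6c5=8.
Step 24. [r7c5∈{4}] nothing but 4 survives at r7c5 ⇒ r7c5=4.
Step 25. [r7c2∈{9}] only 9 remains possible at r7c2, so r7c2=9.
Step 26. [r6c4∈{3}] r6c4 has the single candidate 3 ⇒ r6c4=3.
Step 27. [r9c2∈{6}] only 6 remains possible at r9c2. So r9c2=6.
Step 28. [r7c7∈{8}] r7c7 has the single candidate 8 ⇒ r7c7=8.
Step 29. [r5c3∈{7}] r5c3 has the single candidate 7 ⇒ r5c3=7.
Step 30. [r8c6∈{1}] r8c6 is down to just 1, so r8c6=1.
Step 31. [r8c8∈{3}] r8c8 has the single candidate 3. So r8c8=3.
Step 32. [r2c3∈{4}] r2c3 is down to just 4 ⇒ r2c3=4.
Step 33. [r4c3∈{9}] r4c3's peers cover all but 9, so r4c3=9.
Step 34. [r8c2∈{7}] r8c2 is down to just 7, so r8c2=7.
Step 35. [r2c1∈{5}] r2c1's peers cover all but 5 ⇒ r2c1=5.
Step 36. [r5c7∈{6}] only 6 remains possible at r5c7, so r5c7=6.
Step 37. [r4c4∈{4}] r4c4 has the single candidate 4 ⇒ r4c4=4.
Step 38. [r4c1∈{1}] r4c1 is down to just 1, so r4c1=1.
Step 39. [r3c7∈{2}] r3c7's peers cover all but 2 ⇒ r3c7=2.
Step 40. [r1c9∈{3}] r1c9 has the single candidate 3, so r1c9=3.
Step 41. [r6c1∈{6}] r6c1 has the single candidate 6, so r6c1=6.
Step 42. [r2c7∈{1}] r2c7 is down to just 1, so r2c7=1.
Step 43. [r3c5∈{5}] r3c5's peers cover all but 5. So r3c5=5.
Step 44. [r6c6∈{5}] r6c6's peers cover all but 5, so r6c6=5.
Step 45. [r3c8∈{4}] r3c8 has the single candidate 4, so r3c8=4.

Answer: 7 2 6 9 1 4 5 8 3 / 5 8 4 6 3 2 1 9 7 / 9 1 3 7 5 8 2 4 6 / 1 5 9 4 7 6 3 2 8 / 8 3 7 1 2 9 6 5 4 / 6 4 2 3 8 5 7 1 9 / 3 9 1 2 4 7 8 6 5 / 4 7 5 8 6 1 9 3 2 / 2 6 8 5 9 3 4 7 1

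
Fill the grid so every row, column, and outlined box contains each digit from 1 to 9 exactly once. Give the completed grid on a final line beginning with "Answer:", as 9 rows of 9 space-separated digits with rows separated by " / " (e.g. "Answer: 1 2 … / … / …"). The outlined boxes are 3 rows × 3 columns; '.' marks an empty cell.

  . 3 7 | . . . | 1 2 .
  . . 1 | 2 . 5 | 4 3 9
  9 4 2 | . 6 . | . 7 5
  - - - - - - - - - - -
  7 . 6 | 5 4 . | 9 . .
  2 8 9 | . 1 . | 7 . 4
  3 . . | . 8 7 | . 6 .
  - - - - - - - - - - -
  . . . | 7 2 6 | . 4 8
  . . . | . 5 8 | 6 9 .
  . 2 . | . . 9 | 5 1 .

Step 1. [r4c9∈{1,2,3}] in box 6, 3 fits only at r4c9 ⇒ r4c9=3.
Step 2. [r8c4∈{1,3,4}] in box 8, 1 fits only at r8c4, so r8c4=1.
Step 3. [r9c1∈{4,6,8}] across row 9, 6 lands solely at r9c1. So r9c1=6.
Step 4. [r8c3∈{3,4}] row 8 places 3 nowhere but r8c3. So r8c3=3.
Step 5. [r7c3∈{5}] nothing but 5 survives at r7c3. So r7c3=5.
Step 6. [r9c4∈{3,4}] in box 8, 4 fits only at r9c4 ⇒ r9c4=4.
Step 7. [r6c9∈{1,2}] across col 9, 1 lands solely at r6c9, so r6c9=1.
Step 8. [r5c6∈{3}] r5c6 has the single candidate 3 ⇒ r5c6=3.
Step 9. [r8c2∈{7}] nothing but 7 survives at r8c2 ⇒ r8c2=7.
Step 10. [r1c5∈{9}] r1c5 has the single candidate 9, so r1c5=9.
Step 11. [r1c4∈{8}] only 8 remains possible at r1c4. So r1c4=8.
Step 12. [r7c2∈{1,9}] r7c2 is the only open cell in row 7 admitting 9 ⇒ r7c2=9.
Step 13. [r4c2∈{1}] only 1 remains possible at r4c2. So r4c2=1.
Step 14. [r7c7∈{3}] r7c7 is down to just 3. So r7c7=3.
Step 15. [r3c7∈{8}] r3c7 is down to just 8 ⇒ r3c7=8.
Step 16. [r2c5∈{7}] nothing but 7 survives at r2c5 ⇒ r2c5=7.
Step 17. [r6c7∈{2}] nothing but 2 survives at r6c7 ⇒ r6c7=2.
Step 18. [r8c9∈{2}] r8c9's peers cover all but 2. So r8c9=2.
Step 19. [r3c4∈{3}] r3c4 is down to just 3, so r3c4=3.
Step 20. [r3c6∈{1}] only 1 remains possible at r3c6, so r3c6=1.
Step 21. [r4c8∈{8}] r4c8 has the single candidate 8 ⇒ r4c8=8.
Step 22. [r1c6∈{4}] r1c6's peers cover all but 4 ⇒ r1c6=4.
Step 23. [r2c2∈{6}] r2c2's peers cover all but 6. So r2c2=6.
Step 24. [r9c9∈{7}] nothing but 7 survives at r9c9 ⇒ r9c9=7.
Step 25. [r4c6∈{2}] r4c6 has the single candidate 2. So r4c6=2.
Step 26. [r8c1∈{4}] nothing but 4 survives at r8c1, so r8c1=4.
Step 27. [r6c2∈{5}] r6c2's peers cover all but 5, so r6c2=5.
Step 28. [r5c8∈{5}] r5c8 is down to just 5 ⇒ r5c8=5.
Step 29. [r9c3∈{8}] r9c3's peers cover all but 8 ⇒ r9c3=8.
Step 30. [r6c4∈{9}] r6c4 is down to just 9 ⇒ r6c4=9.
Step 31. [r9c5∈{3}] r9c5's peers cover all but 3 ⇒ r9c5=3.
Step 32. [r7c1∈{1}] only 1 remains possible at r7c1, so r7c1=1.
Step 33. [r6c3∈{4}] r6c3's peers cover all but 4. So r6c3=4.
Step 34. [r1c9∈{6}] only 6 remains possible at r1c9. So r1c9=6.
Step 35. [r2c1∈{8}] r2c1's peers cover all but 8 ⇒ r2c1=8.
Step 36. [r1c1∈{5}] only 5 remains possible at r1c1, so r1c1=5.
Step 37. [r5c4∈{6}] r5c4 has the single candidate 6. So r5c4=6.

Answer: 5 3 7 8 9 4 1 2 6 / 8 6 1 2 7 5 4 3 9 / 9 4 2 3 6 1 8 7 5 / 7 1 6 5 4 2 9 8 3 / 2 8 9 6 1 3 7 5 4 / 3 5 4 9 8 7 2 6 1 / 1 9 5 7 2 6 3 4 8 / 4 7 3 1 5 8 6 9 2 / 6 2 8 4 3 9 5 1 7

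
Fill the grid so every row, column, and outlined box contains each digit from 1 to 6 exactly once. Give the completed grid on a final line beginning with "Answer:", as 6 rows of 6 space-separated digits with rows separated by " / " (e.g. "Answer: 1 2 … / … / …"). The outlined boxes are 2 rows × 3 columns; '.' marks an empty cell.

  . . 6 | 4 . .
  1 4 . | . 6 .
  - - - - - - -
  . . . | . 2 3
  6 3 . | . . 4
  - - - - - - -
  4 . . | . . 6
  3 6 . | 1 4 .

Step 1. [r4c3∈{1,2,5}] across row 4, 2 lands solely at r4c3 ⇒ r4c3=2.
Step 2. [r6c3∈{5}] r6c3's peers cover all but 5 ⇒ r6c3=5.
Step 3. [r1c5∈{1,3,5}] 3 has one home in row 1: r1c5, so r1c5=3.
Step 4. [r4c4∈{5}] only 5 remains possible at r4c4 ⇒ r4c4=5.
Step 5. [r1c1∈{2,5}] col 1 places 2 nowhere but r1c1. So r1c1=2.
Step 6. [r2c4∈{2}] r2c4's peers cover all but 2. So r2c4=2.
Step 7. [r5c3∈{1}] r5c3 has the single candidate 1, so r5c3=1.
Step 8. [r1c2∈{5}] nothing but 5 survives at r1c2, so r1c2=5.
Step 9. [r5c5∈{5}] only 5 remains possible at r5c5 ⇒ r5c5=5.
Step 10. [r2c6∈{5}] nothing but 5 survives at r2c6 ⇒ r2c6=5.
Step 11. [r4c5∈{1}] r4c5's peers cover all but 1, so r4c5=1.
Step 12. [r1c6∈{1}] nothing but 1 survives at r1c6. So r1c6=1.
Step 13. [r3c1∈{5}] r3c1's peers cover all but 5, so r3c1=5.
Step 14. [r6c6∈{2}] r6c6 is down to just 2, so r6c6=2.
Step 15. [r3c4∈{6}] only 6 remains possible at r3c4 ⇒ r3c4=6.
Step 16. [r2c3∈{3}] r2c3 is down to just 3 ⇒ r2c3=3.
Step 17. [r3c2∈{1}] only 1 remains possible at r3c2 ⇒ r3c2=1.
Step 18. [r3c3∈{4}] only 4 remains possible at r3c3 ⇒ r3c3=4.
Step 19. [r5c2∈{2}] r5c2 is down to just 2, so r5c2=2.
Step 20. [r5c4∈{3}] r5c4 is down to just 3 ⇒ r5c4=3.

Answer: 2 5 6 4 3 1 / 1 4 3 2 6 5 / 5 1 4 6 2 3 / 6 3 2 5 1 4 / 4 2 1 3 5 6 / 3 6 5 1 4 2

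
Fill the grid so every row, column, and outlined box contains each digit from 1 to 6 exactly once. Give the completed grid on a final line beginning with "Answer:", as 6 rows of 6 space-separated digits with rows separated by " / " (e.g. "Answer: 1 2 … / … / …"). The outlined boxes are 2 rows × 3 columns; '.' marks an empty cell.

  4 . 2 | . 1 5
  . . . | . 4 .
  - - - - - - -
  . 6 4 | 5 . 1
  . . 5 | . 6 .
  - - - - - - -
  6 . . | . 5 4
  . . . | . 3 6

Step 1. [r6c3∈{1}] only 1 remains possible at r6c3, so r6c3=1.
Step 2. [r1c2∈{3}] r1c2 has the single candidate 3, so r1c2=3.
Step 3. [r6c4∈{2}] only 2 remains possible at r6c4, so r6c4=2.
Step 4. [r3c5∈{2}] nothing but 2 survives at r3c5, so r3c5=2.
Step 5. [r4c6∈{3}] only 3 remains possible at r4c6, so r4c6=3.
Step 6. [r6c1∈{5}] only 5 remains possible at r6c1, so r6c1=5.
Step 7. [r4c1∈{1,2}] across col 1, 2 lands solely at r4c1. So r4c1=2.
Step 8. [r2c3∈{6}] r2c3 is down to just 6. So r2c3=6.
Step 9. [r2c1∈{1}] r2c1 is down to just 1. So r2c1=1.
Step 10. [r2c4∈{3}] r2c4's peers cover all but 3 ⇒ r2c4=3.
Step 11. [r4c2∈{1}] r4c2's peers cover all but 1 ⇒ r4c2=1.
Step 12. [r5c4∈{1}] only 1 remains possible at r5c4. So r5c4=1.
Step 13. [r2c2∈{5}] nothing but 5 survives at r2c2, so r2c2=5.
Step 14. [r5c2∈{2}] only 2 remains possible at r5c2 ⇒ r5c2=2.
Step 15. [r1c4∈{6}] nothing but 6 survives at r1c4. So r1c4=6.
Step 16. [r3c1∈{3}] nothing but 3 survives at r3c1 ⇒ r3c1=3.
Step 17. [r2c6∈{2}] r2c6 is down to just 2 ⇒ r2c6=2.
Step 18. [r4c4∈{4}] r4c4's peers cover all but 4, so r4c4=4.
Step 19. [r6c2∈{4}] nothing but 4 survives at r6c2. So r6c2=4.
Step 20. [r5c3∈{3}] nothing but 3 survives at r5c3 ⇒ r5c3=3.

Answer: 4 3 2 6 1 5 / 1 5 6 3 4 2 / 3 6 4 5 2 1 / 2 1 5 4 6 3 / 6 2 3 1 5 4 / 5 4 1 2 3 6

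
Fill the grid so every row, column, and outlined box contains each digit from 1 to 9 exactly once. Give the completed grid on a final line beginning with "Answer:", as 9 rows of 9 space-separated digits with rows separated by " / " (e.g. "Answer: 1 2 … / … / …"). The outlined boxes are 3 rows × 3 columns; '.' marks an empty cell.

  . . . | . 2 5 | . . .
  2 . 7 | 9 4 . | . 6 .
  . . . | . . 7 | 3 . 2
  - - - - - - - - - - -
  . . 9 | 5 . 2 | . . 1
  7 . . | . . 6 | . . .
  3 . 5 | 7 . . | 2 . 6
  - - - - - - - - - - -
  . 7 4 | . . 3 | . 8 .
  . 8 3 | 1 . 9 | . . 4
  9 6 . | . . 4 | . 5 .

Step 1. [r4c2∈{4}] nothing but 4 survives at r4c2. So r4c2=4.
Step 2. [r6c2∈{1}] r6c2 is down to just 1 ⇒ r6c2=1.
Step 3. [r6c8∈{4,9}] across row 6, 4 lands solely at r6c8 ⇒ r6c8=4.
Step 4. [r1c7∈{1,4,7,8,9}] in col 7, 4 fits only at r1c7. So r1c7=4.
Step 5. [r6c6∈{8}] nothing but 8 survives at r6c6, so r6c6=8.
Step 6. [r3c1∈{1,4,5,6,8}] across row 3, 4 lands solely at r3c1. So r3c1=4.
Step 7. [r1c4∈{3,6,8}] across box 2, 3 lands solely at r1c4, so r1c4=3.
Step 8. [r1c2∈{9}] r1c2's peers cover all but 9, so r1c2=9.
Step 9. [r9c3∈{1,2}] box 7 places 2 nowhere but r9c3. So r9c3=2.
Step 10. [r5c3∈{8}] r5c3 has the single candidate 8 ⇒ r5c3=8.
Step 11. [r9c7∈{1,7}] 1 has one home in row 9: r9c7, so r9c7=1.
Step 12. [r1c1∈{1,6,8}] col 1 places 8 nowhere but r1c1. So r1c1=8.
Step 13. [r5c5∈{1,3,9}] across row 5, 1 lands solely at r5c5. So r5c5=1.
Step 14. [r3c8∈{1,9}] 9 has one home in row 3: r3c8 ⇒ r3c8=9.
Step 15. [r3c3∈{1,6}] in row 3, 1 fits only at r3c3 ⇒ r3c3=1.
Step 16. [r2c9∈{5,8}] across col 9, 8 lands solely at r2c9 ⇒ r2c9=8.
Step 17. [r5c9∈{3,5,9}] 5 has one home in col 9: r5c9 ⇒ r5c9=5.
Step 18. [r8c1∈{5}] nothing but 5 survives at r8c1 ⇒ r8c1=5.
Step 19. [r1c9∈{7}] only 7 remains possible at r1c9, so r1c9=7.
Step 20. [r9c5∈{7,8}] in row 9, 7 fits only at r9c5. So r9c5=7.
Step 21. [r8c5∈{6}] r8c5's peers cover all but 6, so r8c5=6.
Step 22. [r8c7∈{7}] nothing but 7 survives at r8c7 ⇒ r8c7=7.
Step 23. [r3c4∈{6,8}] row 3 places 6 nowhere but r3c4, so r3c4=6.
Step 24. [r4c8∈{3,7}] row 4 places 7 nowhere but r4c8, so r4c8=7.
Step 25. [r2c7∈{5}] only 5 remains possible at r2c7, so r2c7=5.
Step 26. [r7c7∈{6,9}] 6 has one home in row 7: r7c7 ⇒ r7c7=6.
Step 27. [r1c8∈{1}] r1c8 is down to just 1 ⇒ r1c8=1.
Step 28. [r7c9∈{9}] r7c9's peers cover all but 9 ⇒ r7c9=9.
Step 29. [r9c4∈{8}] r9c4 is down to just 8, so r9c4=8.
Step 30. [r4c1∈{6}] only 6 remains possible at r4c1, so r4c1=6.
Step 31. [r4c5∈{3}] nothing but 3 survives at r4c5 ⇒ r4c5=3.
Step 32. [r3c5∈{8}] only 8 remains possible at r3c5, so r3c5=8.
Step 33. [r7c4∈{2}] r7c4's peers cover all but 2, so r7c4=2.
Step 34. [r3c2∈{5}] only 5 remains possible at r3c2, so r3c2=5.
Step 35. [r5c8∈{3}] r5c8 is down to just 3, so r5c8=3.
Step 36. [r2c6∈{1}] only 1 remains possible at r2c6, so r2c6=1.
Step 37. [r7c5∈{5}] nothing but 5 survives at r7c5. So r7c5=5.
Step 38. [r9c9∈{3}] only 3 remains possible at r9c9 ⇒ r9c9=3.
Step 39. [r7c1∈{1}] nothing but 1 survives at r7c1 ⇒ r7c1=1.
Step 40. [r5c4∈{4}] r5c4 has the single candidate 4. So r5c4=4.
Step 41. [r8c8∈{2}] r8c8 is down to just 2 ⇒ r8c8=2.
Step 42. [r5c7∈{9}] only 9 remains possible at r5c7. So r5c7=9.
Step 43. [r5c2∈{2}] r5c2 has the single candidate 2 ⇒ r5c2=2.
Step 44. [r4c7∈{8}] nothing but 8 survives at r4c7. So r4c7=8.
Step 45. [r6c5∈{9}] only 9 remains possible at r6c5, so r6c5=9.
Step 46. [r1c3∈{6}] r1c3's peers cover all but 6. So r1c3=6.
Step 47. [r2c2∈{3}] r2c2 has the single candidate 3. So r2c2=3.

Answer: 8 9 6 3 2 5 4 1 7 / 2 3 7 9 4 1 5 6 8 / 4 5 1 6 8 7 3 9 2 / 6 4 9 5 3 2 8 7 1 / 7 2 8 4 1 6 9 3 5 / 3 1 5 7 9 8 2 4 6 / 1 7 4 2 5 3 6 8 9 / 5 8 3 1 6 9 7 2 4 / 9 6 2 8 7 4 1 5 3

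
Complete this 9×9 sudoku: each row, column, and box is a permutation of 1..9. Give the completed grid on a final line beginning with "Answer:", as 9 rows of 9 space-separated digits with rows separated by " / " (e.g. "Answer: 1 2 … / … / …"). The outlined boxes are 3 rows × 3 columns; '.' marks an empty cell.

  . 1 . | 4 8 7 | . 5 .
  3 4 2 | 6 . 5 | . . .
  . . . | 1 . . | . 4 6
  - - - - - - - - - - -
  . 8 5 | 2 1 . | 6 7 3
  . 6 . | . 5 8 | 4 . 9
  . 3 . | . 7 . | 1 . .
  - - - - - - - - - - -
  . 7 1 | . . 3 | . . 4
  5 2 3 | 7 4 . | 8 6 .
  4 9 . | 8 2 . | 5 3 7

Step 1. [r8c6∈{1,9}] 9 has one home in row 8: r8c6 ⇒ r8c6=9.
Step 2. [r5c8∈{2}] r5c8's peers cover all but 2, so r5c8=2.
Step 3. [r4c1∈{9}] r4c1 is down to just 9. So r4c1=9.
Step 4. [r7c7∈{2,9}] across row 7, 2 lands solely at r7c7, so r7c7=2.
Step 5. [r3c3∈{7,8,9}] in col 3, 8 fits only at r3c3. So r3c3=8.
Step 6. [r2c5∈{9}] nothing but 9 survives at r2c5, so r2c5=9.
Step 7. [r3c7∈{3,7,9}] across row 3, 9 lands solely at r3c7, so r3c7=9.
Step 8. [r9c3∈{6}] r9c3 has the single candidate 6 ⇒ r9c3=6.
Step 9. [r6c8∈{8}] r6c8 is down to just 8 ⇒ r6c8=8.
Step 10. [r5c1∈{1,7}] 1 has one home in row 5: r5c1, so r5c1=1.
Step 11. [r6c6∈{4,6}] 6 has one home in row 6: r6c6 ⇒ r6c6=6.
Step 12. [r2c9∈{1,8}] in row 2, 8 fits only at r2c9 ⇒ r2c9=8.
Step 13. [r6c9∈{5}] r6c9 is down to just 5 ⇒ r6c9=5.
Step 14. [r1c7∈{3}] nothing but 3 survives at r1c7. So r1c7=3.
Step 15. [r6c1∈{2}] r6c1 is down to just 2 ⇒ r6c1=2.
Step 16. [r6c4∈{9}] r6c4 has the single candidate 9, so r6c4=9.
Step 17. [r6c3∈{4}] r6c3's peers cover all but 4, so r6c3=4.
Step 18. [r3c1∈{7}] nothing but 7 survives at r3c1, so r3c1=7.
Step 19. [r7c1∈{8}] r7c1's peers cover all but 8. So r7c1=8.
Step 20. [r7c5∈{6}] only 6 remains possible at r7c5 ⇒ r7c5=6.
Step 21. [r7c4∈{5}] only 5 remains possible at r7c4. So r7c4=5.
Step 22. [r5c4∈{3}] r5c4 has the single candidate 3, so r5c4=3.
Step 23. [r1c9∈{2}] only 2 remains possible at r1c9. So r1c9=2.
Step 24. [r2c7∈{7}] r2c7's peers cover all but 7. So r2c7=7.
Step 25. [r5c3∈{7}] r5c3 is down to just 7. So r5c3=7.
Step 26. [r3c6∈{2}] only 2 remains possible at r3c6, so r3c6=2.
Step 27. [r9c6∈{1}] only 1 remains possible at r9c6 ⇒ r9c6=1.
Step 28. [r1c1∈{6}] nothing but 6 survives at r1c1. So r1c1=6.
Step 29. [r3c5∈{3}] nothing but 3 survives at r3c5 ⇒ r3c5=3.
Step 30. [r3c2∈{5}] nothing but 5 survives at r3c2 ⇒ r3c2=5.
Step 31. [r8c9∈{1}] only 1 remains possible at r8c9 ⇒ r8c9=1.
Step 32. [r2c8∈{1}] only 1 remains possible at r2c8, so r2c8=1.
Step 33. [r1c3∈{9}] r1c3 has the single candidate 9. So r1c3=9.
Step 34. [r7c8∈{9}] r7c8 is down to just 9. So r7c8=9.
Step 35. [r4c6∈{4}] r4c6's peers cover all but 4, so r4c6=4.

Answer: 6 1 9 4 8 7 3 5 2 / 3 4 2 6 9 5 7 1 8 / 7 5 8 1 3 2 9 4 6 / 9 8 5 2 1 4 6 7 3 / 1 6 7 3 5 8 4 2 9 / 2 3 4 9 7 6 1 8 5 / 8 7 1 5 6 3 2 9 4 / 5 2 3 7 4 9 8 6 1 / 4 9 6 8 2 1 5 3 7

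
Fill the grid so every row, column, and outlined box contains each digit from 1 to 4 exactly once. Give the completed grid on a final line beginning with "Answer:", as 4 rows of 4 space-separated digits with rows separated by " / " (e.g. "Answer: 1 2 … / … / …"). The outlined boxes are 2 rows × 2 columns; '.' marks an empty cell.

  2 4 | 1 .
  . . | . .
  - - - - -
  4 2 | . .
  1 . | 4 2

Step 1. [r2c1∈{3}] only 3 remains possible at r2c1. So r2c1=3.
Step 2. [r1c4∈{3}] r1c4 has the single candidate 3, so r1c4=3.
Step 3. [r2c2∈{1}] only 1 remains possible at r2c2. So r2c2=1.
Step 4. [r2c3∈{2}] r2c3's peers cover all but 2, so r2c3=2.
Step 5. [r2c4∈{4}] only 4 remains possible at r2c4 ⇒ r2c4=4.
Step 6. [r3c3∈{3}] r3c3's peers cover all but 3 ⇒ r3c3=3.
Step 7. [r3c4∈{1}] nothing but 1 survives at r3c4. So r3c4=1.
Step 8. [r4c2∈{3}] nothing but 3 survives at r4c2. So r4c2=3.

Answer: 2 4 1 3 / 3 1 2 4 / 4 2 3 1 / 1 3 4 2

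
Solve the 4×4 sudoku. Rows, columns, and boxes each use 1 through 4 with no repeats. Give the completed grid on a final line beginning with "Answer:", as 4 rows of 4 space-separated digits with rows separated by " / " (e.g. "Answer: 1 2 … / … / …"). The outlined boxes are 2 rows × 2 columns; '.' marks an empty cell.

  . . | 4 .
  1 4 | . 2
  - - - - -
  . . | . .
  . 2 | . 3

Step 1. [r3c2∈{1,3}] across col 2, 1 lands solely at r3c2 ⇒ r3c2=1.
Step 2. [r3c1∈{3,4}] in row 3, 3 fits only at r3c1 ⇒ r3c1=3.
Step 3. [r1c2∈{3}] r1c2 has the single candidate 3, so r1c2=3.
Step 4. [r4c1∈{4}] only 4 remains possible at r4c1. So r4c1=4.
Step 5. [r2c3∈{3}] r2c3 is down to just 3 ⇒ r2c3=3.
Step 6. [r4c3∈{1}] r4c3 has the single candidate 1. So r4c3=1.
Step 7. [r3c3∈{2}] r3c3 is down to just 2. So r3c3=2.
Step 8. [r1c1∈{2}] r1c1 has the single candidate 2. So r1c1=2.
Step 9. [r3c4∈{4}] r3c4 is down to just 4. So r3c4=4.
Step 10. [r1c4∈{1}] nothing but 1 survives at r1c4, so r1c4=1.

Answer: 2 3 4 1 / 1 4 3 2 / 3 1 2 4 / 4 2 1 3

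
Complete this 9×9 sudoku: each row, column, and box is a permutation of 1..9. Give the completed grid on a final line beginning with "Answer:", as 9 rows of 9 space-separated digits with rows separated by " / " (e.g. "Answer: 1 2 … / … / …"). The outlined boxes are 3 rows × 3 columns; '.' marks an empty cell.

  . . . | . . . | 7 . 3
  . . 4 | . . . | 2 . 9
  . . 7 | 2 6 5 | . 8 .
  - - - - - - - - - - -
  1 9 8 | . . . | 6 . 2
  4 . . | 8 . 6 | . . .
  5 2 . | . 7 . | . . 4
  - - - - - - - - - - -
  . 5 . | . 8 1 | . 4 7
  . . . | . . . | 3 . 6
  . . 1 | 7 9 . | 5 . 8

Step 1. [r8c8∈{1,2,9}] across row 8, 1 lands solely at r8c8, so r8c8=1.
Step 2. [r3c1∈{3,9}] r3c1 is the only open cell in row 3 admitting 9, so r3c1=9.
Step 3. [r3c2∈{1,3}] in row 3, 3 fits only at r3c2. So r3c2=3.
Step 4. [r5c9∈{1,5}] col 9 places 5 nowhere but r5c9 ⇒ r5c9=5.
Step 5. [r5c3∈{3}] nothing but 3 survives at r5c3 ⇒ r5c3=3.
Step 6. [r8c1∈{2,7,8}] 7 has one home in col 1: r8c1. So r8c1=7.
Step 7. [r8c2∈{4,8}] row 8 places 8 nowhere but r8c2, so r8c2=8.
Step 8. [r7c7∈{9}] r7c7 is down to just 9 ⇒ r7c7=9.
Step 9. [r5c7∈{1}] only 1 remains possible at r5c7, so r5c7=1.
Step 10. [r6c4∈{1,3,9}] in row 6, 1 fits only at r6c4 ⇒ r6c4=1.
Step 11. [r2c4∈{3}] nothing but 3 survives at r2c4, so r2c4=3.
Step 12. [r4c5∈{3,4,5}] in col 5, 3 fits only at r4c5 ⇒ r4c5=3.
Step 13. [r4c6∈{4}] only 4 remains possible at r4c6. So r4c6=4.
Step 14. [r8c5∈{2,4,5}] r8c5 is the only open cell in col 5 admitting 5, so r8c5=5.
Step 15. [r7c1∈{2,3,6}] in row 7, 3 fits only at r7c1 ⇒ r7c1=3.
Step 16. [r7c3∈{2,6}] in row 7, 2 fits only at r7c3 ⇒ r7c3=2.
Step 17. [r9c1∈{6}] r9c1 is down to just 6. So r9c1=6.
Step 18. [r1c4∈{4,9}] r1c4 is the only open cell in col 4 admitting 9 ⇒ r1c4=9.
Step 19. [r1c3∈{5,6}] in col 3, 5 fits only at r1c3, so r1c3=5.
Step 20. [r1c6∈{8}] nothing but 8 survives at r1c6. So r1c6=8.
Step 21. [r5c8∈{7,9}] r5c8 is the only open cell in row 5 admitting 9. So r5c8=9.
Step 22. [r2c5∈{1}] nothing but 1 survives at r2c5. So r2c5=1.
Step 23. [r1c8∈{6}] only 6 remains possible at r1c8 ⇒ r1c8=6.
Step 24. [r9c8∈{2}] r9c8 is down to just 2 ⇒ r9c8=2.
Step 25. [r7c4∈{6}] nothing but 6 survives at r7c4, so r7c4=6.
Step 26. [r4c4∈{5}] r4c4 is down to just 5, so r4c4=5.
Step 27. [r1c2∈{1}] only 1 remains possible at r1c2 ⇒ r1c2=1.
Step 28. [r2c6∈{7}] nothing but 7 survives at r2c6 ⇒ r2c6=7.
Step 29. [r8c4∈{4}] r8c4's peers cover all but 4 ⇒ r8c4=4.
Step 30. [r2c1∈{8}] r2c1's peers cover all but 8 ⇒ r2c1=8.
Step 31. [r1c5∈{4}] only 4 remains possible at r1c5, so r1c5=4.
Step 32. [r3c9∈{1}] r3c9's peers cover all but 1 ⇒ r3c9=1.
Step 33. [r2c2∈{6}] nothing but 6 survives at r2c2 ⇒ r2c2=6.
Step 34. [r9c6∈{3}] only 3 remains possible at r9c6. So r9c6=3.
Step 35. [r8c6∈{2}] r8c6 has the single candidate 2, so r8c6=2.
Step 36. [r3c7∈{4}] r3c7 is down to just 4 ⇒ r3c7=4.
Step 37. [r4c8∈{7}] r4c8 is down to just 7, so r4c8=7.
Step 38. [r6c3∈{6}] r6c3's peers cover all but 6, so r6c3=6.
Step 39. [r9c2∈{4}] nothing but 4 survives at r9c2, so r9c2=4.
Step 40. [r2c8∈{5}] r2c8 has the single candidate 5, so r2c8=5.
Step 41. [r5c2∈{7}] only 7 remains possible at r5c2, so r5c2=7.
Step 42. [r6c7∈{8}] only 8 remains possible at r6c7 ⇒ r6c7=8.
Step 43. [r8c3∈{9}] r8c3 has the single candidate 9. So r8c3=9.
Step 44. [r5c5∈{2}] r5c5 is down to just 2 ⇒ r5c5=2.
Step 45. [r1c1∈{2}] only 2 remains possible at r1c1, so r1c1=2.
Step 46. [r6c8∈{3}] nothing but 3 survives at r6c8 ⇒ r6c8=3.
Step 47. [r6c6∈{9}] nothing but 9 survives at r6c6, so r6c6=9.

Answer: 2 1 5 9 4 8 7 6 3 / 8 6 4 3 1 7 2 5 9 / 9 3 7 2 6 5 4 8 1 / 1 9 8 5 3 4 6 7 2 / 4 7 3 8 2 6 1 9 5 / 5 2 6 1 7 9 8 3 4 / 3 5 2 6 8 1 9 4 7 / 7 8 9 4 5 2 3 1 6 / 6 4 1 7 9 3 5 2 8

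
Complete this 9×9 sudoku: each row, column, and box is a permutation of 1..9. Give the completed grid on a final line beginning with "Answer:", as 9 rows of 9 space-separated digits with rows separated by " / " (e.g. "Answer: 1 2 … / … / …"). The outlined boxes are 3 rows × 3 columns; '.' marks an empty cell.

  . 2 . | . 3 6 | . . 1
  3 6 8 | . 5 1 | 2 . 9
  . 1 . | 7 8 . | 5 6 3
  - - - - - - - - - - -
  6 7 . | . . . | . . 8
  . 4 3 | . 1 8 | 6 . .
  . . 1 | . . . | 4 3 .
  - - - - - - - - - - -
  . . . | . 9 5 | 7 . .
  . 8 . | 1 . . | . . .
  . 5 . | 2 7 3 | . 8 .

Step 1. [r8c6∈{4}] nothing but 4 survives at r8c6. So r8c6=4.
Step 2. [r6c2∈{9}] r6c2's peers cover all but 9. So r6c2=9.
Step 3. [r8c5∈{6}] r8c5's peers cover all but 6 ⇒ r8c5=6.
Step 4. [r6c5∈{2}] r6c5 has the single candidate 2 ⇒ r6c5=2.
Step 5. [r4c6∈{9}] r4c6 has the single candidate 9 ⇒ r4c6=9.
Step 6. [r5c4∈{5}] only 5 remains possible at r5c4 ⇒ r5c4=5.
Step 7. [r5c1∈{2}] nothing but 2 survives at r5c1. So r5c1=2.
Step 8. [r4c8∈{1,2,5}] across row 4, 2 lands solely at r4c8. So r4c8=2.
Step 9. [r2c8∈{4,7}] 7 has one home in row 2: r2c8, so r2c8=7.
Step 10. [r1c8∈{4}] nothing but 4 survives at r1c8, so r1c8=4.
Step 11. [r6c9∈{5,7}] r6c9 is the only open cell in box 6 admitting 5 ⇒ r6c9=5.
Step 12. [r1c1∈{5,7,9}] col 1 places 5 nowhere but r1c1, so r1c1=5.
Step 13. [r7c8∈{1}] r7c8 is down to just 1. So r7c8=1.
Step 14. [r7c1∈{4}] r7c1's peers cover all but 4. So r7c1=4.
Step 15. [r9c7∈{9}] nothing but 9 survives at r9c7 ⇒ r9c7=9.
Step 16. [r3c1∈{9}] r3c1's peers cover all but 9 ⇒ r3c1=9.
Step 17. [r8c3∈{2,7,9}] r8c3 is the only open cell in row 8 admitting 9, so r8c3=9.
Step 18. [r9c3∈{6}] r9c3 is down to just 6 ⇒ r9c3=6.
Step 19. [r4c5∈{4}] only 4 remains possible at r4c5, so r4c5=4.
Step 20. [r7c9∈{2,6}] row 7 places 6 nowhere but r7c9 ⇒ r7c9=6.
Step 21. [r2c4∈{4}] r2c4 is down to just 4 ⇒ r2c4=4.
Step 22. [r6c6∈{7}] r6c6 has the single candidate 7. So r6c6=7.
Step 23. [r3c6∈{2}] r3c6 is down to just 2, so r3c6=2.
Step 24. [r5c8∈{9}] r5c8's peers cover all but 9, so r5c8=9.
Step 25. [r8c9∈{2}] only 2 remains possible at r8c9 ⇒ r8c9=2.
Step 26. [r9c1∈{1}] r9c1 has the single candidate 1, so r9c1=1.
Step 27. [r6c4∈{6}] only 6 remains possible at r6c4, so r6c4=6.
Step 28. [r7c3∈{2}] r7c3's peers cover all but 2. So r7c3=2.
Step 29. [r7c4∈{8}] r7c4 is down to just 8. So r7c4=8.
Step 30. [r4c3∈{5}] only 5 remains possible at r4c3. So r4c3=5.
Step 31. [r8c1∈{7}] r8c1 has the single candidate 7. So r8c1=7.
Step 32. [r1c7∈{8}] r1c7 is down to just 8. So r1c7=8.
Step 33. [r3c3∈{4}] r3c3 has the single candidate 4, so r3c3=4.
Step 34. [r8c7∈{3}] only 3 remains possible at r8c7 ⇒ r8c7=3.
Step 35. [r9c9∈{4}] r9c9 has the single candidate 4 ⇒ r9c9=4.
Step 36. [r1c4∈{9}] only 9 remains possible at r1c4 ⇒ r1c4=9.
Step 37. [r8c8∈{5}] r8c8 has the single candidate 5 ⇒ r8c8=5.
Step 38. [r7c2∈{3}] r7c2 has the single candidate 3 ⇒ r7c2=3.
Step 39. [r6c1∈{8}] r6c1 is down to just 8, so r6c1=8.
Step 40. [r4c7∈{1}] nothing but 1 survives at r4c7 ⇒ r4c7=1.
Step 41. [r5c9∈{7}] r5c9 has the single candidate 7 ⇒ r5c9=7.
Step 42. [r1c3∈{7}] r1c3 has the single candidate 7 ⇒ r1c3=7.
Step 43. [r4c4∈{3}] r4c4 has the single candidate 3, so r4c4=3.

Answer: 5 2 7 9 3 6 8 4 1 / 3 6 8 4 5 1 2 7 9 / 9 1 4 7 8 2 5 6 3 / 6 7 5 3 4 9 1 2 8 / 2 4 3 5 1 8 6 9 7 / 8 9 1 6 2 7 4 3 5 / 4 3 2 8 9 5 7 1 6 / 7 8 9 1 6 4 3 5 2 / 1 5 6 2 7 3 9 8 4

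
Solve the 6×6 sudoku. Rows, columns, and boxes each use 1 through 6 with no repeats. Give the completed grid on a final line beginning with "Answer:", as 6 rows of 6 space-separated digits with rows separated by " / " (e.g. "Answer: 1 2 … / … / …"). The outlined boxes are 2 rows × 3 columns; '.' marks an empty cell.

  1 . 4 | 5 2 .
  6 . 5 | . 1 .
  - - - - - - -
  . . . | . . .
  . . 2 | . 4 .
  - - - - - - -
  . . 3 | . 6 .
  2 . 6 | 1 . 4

Step 1. [r2c6∈{3}] r2c6's peers cover all but 3 ⇒ r2c6=3.
Step 2. [r6c2∈{5}] only 5 remains possible at r6c2. So r6c2=5.
Step 3. [r3c5∈{3,5}] in col 5, 5 fits only at r3c5 ⇒ r3c5=5.
Step 4. [r3c3∈{1}] r3c3 has the single candidate 1. So r3c3=1.
Step 5. [r5c1∈{4}] nothing but 4 survives at r5c1, so r5c1=4.
Step 6. [r3c1∈{3}] r3c1's peers cover all but 3, so r3c1=3.
Step 7. [r4c2∈{6}] only 6 remains possible at r4c2 ⇒ r4c2=6.
Step 8. [r5c4∈{2}] r5c4's peers cover all but 2. So r5c4=2.
Step 9. [r1c6∈{6}] r1c6's peers cover all but 6. So r1c6=6.
Step 10. [r3c2∈{4}] r3c2 has the single candidate 4, so r3c2=4.
Step 11. [r1c2∈{3}] r1c2's peers cover all but 3 ⇒ r1c2=3.
Step 12. [r2c4∈{4}] nothing but 4 survives at r2c4 ⇒ r2c4=4.
Step 13. [r6c5∈{3}] only 3 remains possible at r6c5. So r6c5=3.
Step 14. [r4c1∈{5}] r4c1 has the single candidate 5 ⇒ r4c1=5.
Step 15. [r4c4∈{3}] r4c4 is down to just 3. So r4c4=3.
Step 16. [r2c2∈{2}] nothing but 2 survives at r2c2. So r2c2=2.
Step 17. [r5c6∈{5}] r5c6's peers cover all but 5, so r5c6=5.
Step 18. [r3c4∈{6}] r3c4's peers cover all but 6. So r3c4=6.
Step 19. [r4c6∈{1}] only 1 remains possible at r4c6 ⇒ r4c6=1.
Step 20. [r5c2∈{1}] nothing but 1 survives at r5c2 ⇒ r5c2=1.
Step 21. [r3c6∈{2}] r3c6 is down to just 2 ⇒ r3c6=2.

Answer: 1 3 4 5 2 6 / 6 2 5 4 1 3 / 3 4 1 6 5 2 / 5 6 2 3 4 1 / 4 1 3 2 6 5 / 2 5 6 1 3 4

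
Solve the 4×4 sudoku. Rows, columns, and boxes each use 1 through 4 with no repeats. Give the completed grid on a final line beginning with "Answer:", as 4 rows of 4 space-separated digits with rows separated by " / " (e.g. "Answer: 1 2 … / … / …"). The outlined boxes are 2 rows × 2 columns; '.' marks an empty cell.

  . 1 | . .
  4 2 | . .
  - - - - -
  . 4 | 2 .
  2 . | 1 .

Step 1. [r3c4∈{3}] only 3 remains possible at r3c4 ⇒ r3c4=3.
Step 2. [r1c3∈{3,4}] in col 3, 4 fits only at r1c3, so r1c3=4.
Step 3. [r1c1∈{3}] r1c1 has the single candidate 3. So r1c1=3.
Step 4. [r2c3∈{3}] r2c3 has the single candidate 3. So r2c3=3.
Step 5. [r1c4∈{2}] r1c4 has the single candidate 2, so r1c4=2.
Step 6. [r2c4∈{1}] r2c4 is down to just 1 ⇒ r2c4=1.
Step 7. [r3c1∈{1}] nothing but 1 survives at r3c1, so r3c1=1.
Step 8. [r4c2∈{3}] r4c2's peers cover all but 3, so r4c2=3.
Step 9. [r4c4∈{4}] r4c4 is down to just 4, so r4c4=4.

Answer: 3 1 4 2 / 4 2 3 1 / 1 4 2 3 / 2 3 1 4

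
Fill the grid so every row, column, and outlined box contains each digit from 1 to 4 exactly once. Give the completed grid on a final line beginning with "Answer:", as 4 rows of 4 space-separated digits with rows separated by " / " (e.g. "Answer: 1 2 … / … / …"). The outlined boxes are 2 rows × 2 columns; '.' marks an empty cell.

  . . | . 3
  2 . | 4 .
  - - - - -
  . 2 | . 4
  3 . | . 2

Step 1. [r3c1∈{1}] r3c1 has the single candidate 1. So r3c1=1.
Step 2. [r2c4∈{1}] only 1 remains possible at r2c4 ⇒ r2c4=1.
Step 3. [r1c2∈{1,4}] r1c2 is the only open cell in row 1 admitting 1. So r1c2=1.
Step 4. [r4c2∈{4}] only 4 remains possible at r4c2. So r4c2=4.
Step 5. [r3c3∈{3}] r3c3 is down to just 3 ⇒ r3c3=3.
Step 6. [r2c2∈{3}] r2c2 has the single candidate 3, so r2c2=3.
Step 7. [r1c3∈{2}] only 2 remains possible at r1c3. So r1c3=2.
Step 8. [r1c1∈{4}] only 4 remains possible at r1c1, so r1c1=4.
Step 9. [r4c3∈{1}] r4c3 has the single candidate 1. So r4c3=1.

Answer: 4 1 2 3 / 2 3 4 1 / 1 2 3 4 / 3 4 1 2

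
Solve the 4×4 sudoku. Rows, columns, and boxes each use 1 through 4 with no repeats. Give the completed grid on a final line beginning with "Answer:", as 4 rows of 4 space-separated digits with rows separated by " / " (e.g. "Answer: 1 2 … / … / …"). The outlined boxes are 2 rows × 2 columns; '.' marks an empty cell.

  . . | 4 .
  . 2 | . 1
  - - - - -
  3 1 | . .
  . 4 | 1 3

Step 1. [r3c3∈{2}] r3c3's peers cover all but 2, so r3c3=2.
Step 2. [r3c4∈{4}] r3c4's peers cover all but 4, so r3c4=4.
Step 3. [r1c2∈{3}] r1c2 has the single candidate 3. So r1c2=3.
Step 4. [r1c4∈{2}] r1c4's peers cover all but 2 ⇒ r1c4=2.
Step 5. [r2c3∈{3}] nothing but 3 survives at r2c3. So r2c3=3.
Step 6. [r1c1∈{1}] only 1 remains possible at r1c1 ⇒ r1c1=1.
Step 7. [r2c1∈{4}] only 4 remains possible at r2c1 ⇒ r2c1=4.
Step 8. [r4c1∈{2}] r4c1 has the single candidate 2, so r4c1=2.

Answer: 1 3 4 2 / 4 2 3 1 / 3 1 2 4 / 2 4 1 3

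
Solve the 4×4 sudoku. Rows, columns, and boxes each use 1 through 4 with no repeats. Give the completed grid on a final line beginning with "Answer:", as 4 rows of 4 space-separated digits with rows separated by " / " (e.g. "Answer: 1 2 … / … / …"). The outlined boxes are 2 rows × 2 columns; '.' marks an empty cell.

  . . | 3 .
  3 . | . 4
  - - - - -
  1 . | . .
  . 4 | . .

Step 1. [r4c1∈{2}] r4c1 is down to just 2, so r4c1=2.
Step 2. [r4c4∈{1,3}] r4c4 is the only open cell in row 4 admitting 3. So r4c4=3.
Step 3. [r1c4∈{1,2}] 1 has one home in col 4: r1c4, so r1c4=1.
Step 4. [r2c3∈{2}] r2c3's peers cover all but 2. So r2c3=2.
Step 5. [r3c2∈{3}] nothing but 3 survives at r3c2. So r3c2=3.
Step 6. [r2c2∈{1}] r2c2 has the single candidate 1. So r2c2=1.
Step 7. [r3c3∈{4}] r3c3's peers cover all but 4 ⇒ r3c3=4.
Step 8. [r1c1∈{4}] r1c1 has the single candidate 4, so r1c1=4.
Step 9. [r3c4∈{2}] nothing but 2 survives at r3c4. So r3c4=2.
Step 10. [r4c3∈{1}] only 1 remains possible at r4c3 ⇒ r4c3=1.
Step 11. [r1c2∈{2}] r1c2 is down to just 2. So r1c2=2.

Answer: 4 2 3 1 / 3 1 2 4 / 1 3 4 2 / 2 4 1 3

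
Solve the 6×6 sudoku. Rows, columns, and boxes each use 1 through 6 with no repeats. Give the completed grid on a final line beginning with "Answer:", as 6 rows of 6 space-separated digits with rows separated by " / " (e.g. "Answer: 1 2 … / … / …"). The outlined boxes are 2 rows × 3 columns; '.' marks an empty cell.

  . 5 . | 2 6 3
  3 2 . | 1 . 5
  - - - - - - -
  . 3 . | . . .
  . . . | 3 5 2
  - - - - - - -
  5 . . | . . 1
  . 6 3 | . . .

Step 1. [r6c6∈{4}] nothing but 4 survives at r6c6 ⇒ r6c6=4.
Step 2. [r4c2∈{1,4}] r4c2 is the only open cell in col 2 admitting 1 ⇒ r4c2=1.
Step 3. [r3c4∈{4,6}] col 4 places 4 nowhere but r3c4. So r3c4=4.
Step 4. [r2c3∈{4,6}] across row 2, 6 lands solely at r2c3, so r2c3=6.
Step 5. [r4c3∈{4}] r4c3's peers cover all but 4 ⇒ r4c3=4.
Step 6. [r5c3∈{2}] nothing but 2 survives at r5c3. So r5c3=2.
Step 7. [r6c1∈{1}] only 1 remains possible at r6c1, so r6c1=1.
Step 8. [r4c1∈{6}] nothing but 6 survives at r4c1 ⇒ r4c1=6.
Step 9. [r3c6∈{6}] r3c6's peers cover all but 6, so r3c6=6.
Step 10. [r5c5∈{3}] r5c5 has the single candidate 3, so r5c5=3.
Step 11. [r6c5∈{2}] r6c5 is down to just 2, so r6c5=2.
Step 12. [r1c1∈{4}] r1c1's peers cover all but 4. So r1c1=4.
Step 13. [r3c5∈{1}] nothing but 1 survives at r3c5, so r3c5=1.
Step 14. [r5c4∈{6}] nothing but 6 survives at r5c4. So r5c4=6.
Step 15. [r6c4∈{5}] r6c4 is down to just 5 ⇒ r6c4=5.
Step 16. [r3c1∈{2}] r3c1 is down to just 2, so r3c1=2.
Step 17. [r2c5∈{4}] only 4 remains possible at r2c5. So r2c5=4.
Step 18. [r3c3∈{5}] nothing but 5 survives at r3c3. So r3c3=5.
Step 19. [r5c2∈{4}] nothing but 4 survives at r5c2 ⇒ r5c2=4.
Step 20. [r1c3∈{1}] r1c3 is down to just 1 ⇒ r1c3=1.

Answer: 4 5 1 2 6 3 / 3 2 6 1 4 5 / 2 3 5 4 1 6 / 6 1 4 3 5 2 / 5 4 2 6 3 1 / 1 6 3 5 2 4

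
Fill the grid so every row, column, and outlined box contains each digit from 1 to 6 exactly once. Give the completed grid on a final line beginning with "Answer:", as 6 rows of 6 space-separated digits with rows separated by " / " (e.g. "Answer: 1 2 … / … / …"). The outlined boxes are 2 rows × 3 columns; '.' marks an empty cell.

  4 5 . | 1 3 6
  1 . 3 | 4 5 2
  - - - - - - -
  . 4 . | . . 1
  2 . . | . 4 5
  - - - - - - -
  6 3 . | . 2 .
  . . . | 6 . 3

Step 1. [r5c3∈{1,4,5}] in row 5, 1 fits only at r5c3. So r5c3=1.
Step 2. [r6c1∈{5}] r6c1 has the single candidate 5, so r6c1=5.
Step 3. [r4c3∈{6}] r4c3 has the single candidate 6 ⇒ r4c3=6.
Step 4. [r3c4∈{2,3}] r3c4 is the only open cell in row 3 admitting 2 ⇒ r3c4=2.
Step 5. [r6c3∈{2,4}] 4 has one home in row 6: r6c3 ⇒ r6c3=4.
Step 6. [r2c2∈{6}] r2c2's peers cover all but 6 ⇒ r2c2=6.
Step 7. [r3c3∈{5}] nothing but 5 survives at r3c3 ⇒ r3c3=5.
Step 8. [r5c4∈{5}] r5c4's peers cover all but 5, so r5c4=5.
Step 9. [r6c2∈{2}] r6c2 has the single candidate 2, so r6c2=2.
Step 10. [r4c4∈{3}] r4c4 has the single candidate 3. So r4c4=3.
Step 11. [r3c1∈{3}] r3c1 is down to just 3 ⇒ r3c1=3.
Step 12. [r4c2∈{1}] r4c2's peers cover all but 1 ⇒ r4c2=1.
Step 13. [r1c3∈{2}] nothing but 2 survives at r1c3. So r1c3=2.
Step 14. [r3c5∈{6}] nothing but 6 survives at r3c5. So r3c5=6.
Step 15. [r6c5∈{1}] r6c5 is down to just 1. So r6c5=1.
Step 16. [r5c6∈{4}] r5c6 has the single candidate 4, so r5c6=4.

Answer: 4 5 2 1 3 6 / 1 6 3 4 5 2 / 3 4 5 2 6 1 / 2 1 6 3 4 5 / 6 3 1 5 2 4 / 5 2 4 6 1 3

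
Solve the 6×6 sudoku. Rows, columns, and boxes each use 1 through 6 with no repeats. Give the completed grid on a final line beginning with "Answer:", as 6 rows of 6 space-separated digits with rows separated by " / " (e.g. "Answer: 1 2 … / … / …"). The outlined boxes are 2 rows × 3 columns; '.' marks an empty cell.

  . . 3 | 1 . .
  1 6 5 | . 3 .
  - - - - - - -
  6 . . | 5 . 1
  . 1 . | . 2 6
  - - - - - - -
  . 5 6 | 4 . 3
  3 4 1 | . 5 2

Step 1. [r1c1∈{2,4}] across box 1, 4 lands solely at r1c1 ⇒ r1c1=4.
Step 2. [r3c3∈{2,4}] 2 has one home in col 3: r3c3. So r3c3=2.
Step 3. [r5c5∈{1}] nothing but 1 survives at r5c5 ⇒ r5c5=1.
Step 4. [r5c1∈{2}] nothing but 2 survives at r5c1, so r5c1=2.
Step 5. [r3c5∈{4}] r3c5's peers cover all but 4. So r3c5=4.
Step 6. [r1c5∈{6}] r1c5 has the single candidate 6. So r1c5=6.
Step 7. [r6c4∈{6}] nothing but 6 survives at r6c4 ⇒ r6c4=6.
Step 8. [r2c4∈{2}] nothing but 2 survives at r2c4 ⇒ r2c4=2.
Step 9. [r4c4∈{3}] r4c4 has the single candidate 3, so r4c4=3.
Step 10. [r4c1∈{5}] nothing but 5 survives at r4c1, so r4c1=5.
Step 11. [r3c2∈{3}] r3c2's peers cover all but 3. So r3c2=3.
Step 12. [r2c6∈{4}] r2c6's peers cover all but 4 ⇒ r2c6=4.
Step 13. [r4c3∈{4}] r4c3 has the single candidate 4, so r4c3=4.
Step 14. [r1c2∈{2}] only 2 remains possible at r1c2 ⇒ r1c2=2.
Step 15. [r1c6∈{5}] r1c6's peers cover all but 5, so r1c6=5.

Answer: 4 2 3 1 6 5 / 1 6 5 2 3 4 / 6 3 2 5 4 1 / 5 1 4 3 2 6 / 2 5 6 4 1 3 / 3 4 1 6 5 2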